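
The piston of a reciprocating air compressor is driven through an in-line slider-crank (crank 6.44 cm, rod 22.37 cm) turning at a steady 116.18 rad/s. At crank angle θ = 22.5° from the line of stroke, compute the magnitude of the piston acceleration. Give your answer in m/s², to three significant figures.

984

ω = 116.2 rad/s
x(θ) = r cosθ + √(L² − r² sin²θ); with ω constant, a = ω²·d²x/dθ².
d²x/dθ² = −r cosθ − r²(cos2θ)/√u − r⁴ sin²2θ/(4u^{3/2}),  u = L² − r² sin²θ = 0.0494343 m².
Substituting r = 0.0644 m, L = 0.2237 m, θ = 22.5°: d²x/dθ² = -0.072883 m.
a = ω²·d²x/dθ² = (116.2)²·(-0.072883) = -983.76 m/s²;  |a| = 983.76 m/s².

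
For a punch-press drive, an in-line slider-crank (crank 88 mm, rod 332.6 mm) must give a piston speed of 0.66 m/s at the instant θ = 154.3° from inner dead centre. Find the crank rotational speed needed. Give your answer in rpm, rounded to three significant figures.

For an in-line slider-crank, |v_piston| = rω|sinθ|·[1 + r cosθ/√(L² − r² sin²θ)].
With r = 0.088 m, L = 0.3326 m, θ = 154.3°: the bracketed kinematic factor |dx/dθ| = 0.029003 m.
ω = v/|dx/dθ| = 0.66/0.029003 = 22.756 rad/s.
N = 60ω/(2π) = 217.3 rpm.

217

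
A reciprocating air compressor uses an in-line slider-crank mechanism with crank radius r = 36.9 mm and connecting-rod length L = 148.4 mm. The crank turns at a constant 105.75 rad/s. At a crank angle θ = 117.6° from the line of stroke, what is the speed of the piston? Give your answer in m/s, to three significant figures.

ω = 105.8 rad/s
For an in-line slider-crank, x = r cosθ + √(L² − r² sin²θ), so v = −rω sinθ·[1 + r cosθ/√(L² − r² sin²θ)].
With r = 0.0369 m, L = 0.1484 m, θ = 117.6°: √(L² − r² sin²θ) = 0.14475 m.
v = −0.0369·105.8·0.88620·[1 + 0.0369·-0.46330/0.14475] = -3.0497 m/s.
|v| = 3.0497 m/s.

3.05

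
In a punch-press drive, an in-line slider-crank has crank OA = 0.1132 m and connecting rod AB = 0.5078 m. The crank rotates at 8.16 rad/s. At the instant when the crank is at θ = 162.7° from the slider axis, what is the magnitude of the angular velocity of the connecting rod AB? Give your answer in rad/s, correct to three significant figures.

ω = 8.16 rad/s
The rod makes angle φ with the slider axis where L sinφ = r sinθ; differentiating, L cosφ·φ̇ = r ω cosθ.
L cosφ = √(L² − r² sin²θ) = 0.50668 m.
|ω_rod| = r ω |cosθ| / √(L² − r² sin²θ) = 0.1132·8.16·0.95476/0.50668 = 1.7406 rad/s.

1.74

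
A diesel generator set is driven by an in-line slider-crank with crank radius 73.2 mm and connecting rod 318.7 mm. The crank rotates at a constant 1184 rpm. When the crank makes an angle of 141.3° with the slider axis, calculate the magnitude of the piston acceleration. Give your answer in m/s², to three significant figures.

818

ω = 2π·1184/60 = 124 rad/s
x(θ) = r cosθ + √(L² − r² sin²θ); with ω constant, a = ω²·d²x/dθ².
d²x/dθ² = −r cosθ − r²(cos2θ)/√u − r⁴ sin²2θ/(4u^{3/2}),  u = L² − r² sin²θ = 0.099475 m².
Substituting r = 0.0732 m, L = 0.3187 m, θ = 141.3°: d²x/dθ² = +0.053204 m.
a = ω²·d²x/dθ² = (124)²·(+0.053204) = +817.9 m/s²;  |a| = 817.9 m/s².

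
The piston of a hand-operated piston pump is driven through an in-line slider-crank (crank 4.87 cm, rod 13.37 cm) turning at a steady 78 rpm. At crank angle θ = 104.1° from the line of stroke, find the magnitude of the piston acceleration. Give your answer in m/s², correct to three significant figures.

ω = 2π·78/60 = 8.168 rad/s
x(θ) = r cosθ + √(L² − r² sin²θ); with ω constant, a = ω²·d²x/dθ².
d²x/dθ² = −r cosθ − r²(cos2θ)/√u − r⁴ sin²2θ/(4u^{3/2}),  u = L² − r² sin²θ = 0.0156448 m².
Substituting r = 0.0487 m, L = 0.1337 m, θ = 104.1°: d²x/dθ² = +0.028414 m.
a = ω²·d²x/dθ² = (8.168)²·(+0.028414) = +1.8958 m/s²;  |a| = 1.8958 m/s².

1.90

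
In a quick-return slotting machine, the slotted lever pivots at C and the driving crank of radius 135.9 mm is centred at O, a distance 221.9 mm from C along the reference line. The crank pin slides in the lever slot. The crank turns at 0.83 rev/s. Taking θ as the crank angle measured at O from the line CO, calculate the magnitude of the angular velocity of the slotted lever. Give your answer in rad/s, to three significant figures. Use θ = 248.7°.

0.856

ω = 5.215 rad/s (from 0.83 rev/s).
Crank pin A relative to C: A = (d + r cosθ, r sinθ); lever angle φ = atan2(r sinθ, d + r cosθ).
Differentiating tanφ: φ̇ = rω(d cosθ + r)/(d² + r² + 2dr cosθ).
d² + r² + 2dr cosθ = |CA|² = 0.0457999 m²;  d cosθ + r = +0.055295 m.
|ω_lever| = |0.1359·5.215·+0.055295| / 0.0457999 = 0.85565 rad/s.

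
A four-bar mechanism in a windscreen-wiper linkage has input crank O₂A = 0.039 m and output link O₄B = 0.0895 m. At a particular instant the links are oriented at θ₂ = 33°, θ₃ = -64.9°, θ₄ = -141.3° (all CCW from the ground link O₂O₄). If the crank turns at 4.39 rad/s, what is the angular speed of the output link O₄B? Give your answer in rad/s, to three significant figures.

ω₂ = 4.39 rad/s
Differentiating the loop-closure r₂e^{iθ₂}+r₃e^{iθ₃}=r₁+r₄e^{iθ₄} gives r₂ω₂e^{iθ₂}+r₃ω₃e^{iθ₃}=r₄ω₄e^{iθ₄}.
Eliminating the other unknown: ω₄ = r₂ω₂ sin(θ₂−θ₃) / [r₄ sin(θ₄−θ₃)].
Numerator sine = +0.99051; denominator sine = -0.97196.
Result = 0.039·4.39·(+0.99051) / (0.0895·(-0.97196)) = -1.9495 rad/s; magnitude 1.9495 rad/s.

1.95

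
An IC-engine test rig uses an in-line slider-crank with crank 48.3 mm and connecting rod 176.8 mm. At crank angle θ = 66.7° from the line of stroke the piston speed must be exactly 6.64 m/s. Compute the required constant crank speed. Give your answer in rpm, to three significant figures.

For an in-line slider-crank, |v_piston| = rω|sinθ|·[1 + r cosθ/√(L² − r² sin²θ)].
With r = 0.0483 m, L = 0.1768 m, θ = 66.7°: the bracketed kinematic factor |dx/dθ| = 0.049313 m.
ω = v/|dx/dθ| = 6.64/0.049313 = 134.65 rad/s.
N = 60ω/(2π) = 1285.8 rpm.

1290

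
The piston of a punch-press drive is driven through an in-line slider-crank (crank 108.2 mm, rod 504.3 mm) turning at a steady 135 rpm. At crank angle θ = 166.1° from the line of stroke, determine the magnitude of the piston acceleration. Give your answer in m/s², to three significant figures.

16.9

ω = 2π·135/60 = 14.14 rad/s
x(θ) = r cosθ + √(L² − r² sin²θ); with ω constant, a = ω²·d²x/dθ².
d²x/dθ² = −r cosθ − r²(cos2θ)/√u − r⁴ sin²2θ/(4u^{3/2}),  u = L² − r² sin²θ = 0.253643 m².
Substituting r = 0.1082 m, L = 0.5043 m, θ = 166.1°: d²x/dθ² = +0.08441 m.
a = ω²·d²x/dθ² = (14.14)²·(+0.08441) = +16.87 m/s²;  |a| = 16.87 m/s².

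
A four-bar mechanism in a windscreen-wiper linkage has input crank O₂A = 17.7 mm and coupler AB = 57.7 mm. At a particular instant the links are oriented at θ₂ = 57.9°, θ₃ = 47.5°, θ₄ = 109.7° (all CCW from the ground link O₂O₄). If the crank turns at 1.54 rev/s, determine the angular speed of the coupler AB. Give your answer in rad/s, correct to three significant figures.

2.64

ω₂ = 9.676 rad/s (from 1.54 rev/s).
Differentiating the loop-closure r₂e^{iθ₂}+r₃e^{iθ₃}=r₁+r₄e^{iθ₄} gives r₂ω₂e^{iθ₂}+r₃ω₃e^{iθ₃}=r₄ω₄e^{iθ₄}.
Eliminating the other unknown: ω₃ = r₂ω₂ sin(θ₄−θ₂) / [r₃ sin(θ₃−θ₄)].
Numerator sine = +0.78586; denominator sine = -0.88458.
Result = 0.0177·9.676·(+0.78586) / (0.0577·(-0.88458)) = -2.637 rad/s; magnitude 2.637 rad/s.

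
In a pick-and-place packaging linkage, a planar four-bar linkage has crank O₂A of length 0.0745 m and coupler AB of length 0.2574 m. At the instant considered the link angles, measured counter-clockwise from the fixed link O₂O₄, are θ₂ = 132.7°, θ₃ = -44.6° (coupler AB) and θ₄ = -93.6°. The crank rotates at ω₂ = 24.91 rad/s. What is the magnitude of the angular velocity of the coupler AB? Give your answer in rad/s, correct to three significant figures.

ω₂ = 24.91 rad/s
Differentiating the loop-closure r₂e^{iθ₂}+r₃e^{iθ₃}=r₁+r₄e^{iθ₄} gives r₂ω₂e^{iθ₂}+r₃ω₃e^{iθ₃}=r₄ω₄e^{iθ₄}.
Eliminating the other unknown: ω₃ = r₂ω₂ sin(θ₄−θ₂) / [r₃ sin(θ₃−θ₄)].
Numerator sine = +0.72297; denominator sine = +0.75471.
Result = 0.0745·24.91·(+0.72297) / (0.2574·(+0.75471)) = +6.9065 rad/s; magnitude 6.9065 rad/s.

6.91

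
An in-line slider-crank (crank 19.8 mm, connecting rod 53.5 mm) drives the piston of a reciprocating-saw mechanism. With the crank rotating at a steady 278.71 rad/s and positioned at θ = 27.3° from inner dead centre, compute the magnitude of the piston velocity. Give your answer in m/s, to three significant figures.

3.38

ω = 278.7 rad/s
For an in-line slider-crank, x = r cosθ + √(L² − r² sin²θ), so v = −rω sinθ·[1 + r cosθ/√(L² − r² sin²θ)].
With r = 0.0198 m, L = 0.0535 m, θ = 27.3°: √(L² − r² sin²θ) = 0.052724 m.
v = −0.0198·278.7·0.45865·[1 + 0.0198·0.88862/0.052724] = -3.3757 m/s.
|v| = 3.3757 m/s.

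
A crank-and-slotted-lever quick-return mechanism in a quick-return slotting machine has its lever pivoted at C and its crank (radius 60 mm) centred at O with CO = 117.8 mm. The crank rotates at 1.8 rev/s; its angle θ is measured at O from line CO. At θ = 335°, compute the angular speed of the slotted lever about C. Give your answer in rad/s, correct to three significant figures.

3.74

ω = 11.31 rad/s (from 1.8 rev/s).
Crank pin A relative to C: A = (d + r cosθ, r sinθ); lever angle φ = atan2(r sinθ, d + r cosθ).
Differentiating tanφ: φ̇ = rω(d cosθ + r)/(d² + r² + 2dr cosθ).
d² + r² + 2dr cosθ = |CA|² = 0.0302884 m²;  d cosθ + r = +0.16676 m.
|ω_lever| = |0.06·11.31·+0.16676| / 0.0302884 = 3.7362 rad/s.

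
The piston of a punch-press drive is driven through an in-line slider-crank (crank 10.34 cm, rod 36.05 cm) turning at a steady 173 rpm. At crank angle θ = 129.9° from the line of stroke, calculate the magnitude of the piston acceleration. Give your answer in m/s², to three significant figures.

23.3

ω = 2π·173/60 = 18.12 rad/s
x(θ) = r cosθ + √(L² − r² sin²θ); with ω constant, a = ω²·d²x/dθ².
d²x/dθ² = −r cosθ − r²(cos2θ)/√u − r⁴ sin²2θ/(4u^{3/2}),  u = L² − r² sin²θ = 0.123668 m².
Substituting r = 0.1034 m, L = 0.3605 m, θ = 129.9°: d²x/dθ² = +0.071073 m.
a = ω²·d²x/dθ² = (18.12)²·(+0.071073) = +23.327 m/s²;  |a| = 23.327 m/s².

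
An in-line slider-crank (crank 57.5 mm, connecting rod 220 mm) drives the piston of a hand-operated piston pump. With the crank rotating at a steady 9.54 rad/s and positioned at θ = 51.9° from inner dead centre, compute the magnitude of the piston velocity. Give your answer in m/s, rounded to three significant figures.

ω = 9.54 rad/s
For an in-line slider-crank, x = r cosθ + √(L² − r² sin²θ), so v = −rω sinθ·[1 + r cosθ/√(L² − r² sin²θ)].
With r = 0.0575 m, L = 0.22 m, θ = 51.9°: √(L² − r² sin²θ) = 0.2153 m.
v = −0.0575·9.54·0.78694·[1 + 0.0575·0.61704/0.2153] = -0.50281 m/s.
|v| = 0.50281 m/s.

0.503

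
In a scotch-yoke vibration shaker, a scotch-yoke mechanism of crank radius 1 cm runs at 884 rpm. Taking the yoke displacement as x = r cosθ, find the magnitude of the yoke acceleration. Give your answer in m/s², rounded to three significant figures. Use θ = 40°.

65.6

ω = 92.57 rad/s (from 884 rpm).
x = r cosθ ⇒ ẍ = −rω² cosθ (ω constant).
|a| = rω²|cosθ| = 0.01·(92.57)²·|cos 40°| = 65.647 m/s².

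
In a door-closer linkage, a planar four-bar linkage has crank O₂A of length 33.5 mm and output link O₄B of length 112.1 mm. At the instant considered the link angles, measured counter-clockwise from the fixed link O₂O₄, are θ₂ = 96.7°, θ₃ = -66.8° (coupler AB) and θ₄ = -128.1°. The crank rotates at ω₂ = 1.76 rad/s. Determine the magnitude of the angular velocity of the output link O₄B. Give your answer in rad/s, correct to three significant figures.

0.170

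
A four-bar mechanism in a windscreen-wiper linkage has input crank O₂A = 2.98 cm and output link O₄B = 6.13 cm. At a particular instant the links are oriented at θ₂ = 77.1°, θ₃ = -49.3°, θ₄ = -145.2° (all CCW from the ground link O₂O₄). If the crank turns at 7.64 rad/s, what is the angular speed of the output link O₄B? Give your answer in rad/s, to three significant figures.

3.01

ω₂ = 7.64 rad/s
Differentiating the loop-closure r₂e^{iθ₂}+r₃e^{iθ₃}=r₁+r₄e^{iθ₄} gives r₂ω₂e^{iθ₂}+r₃ω₃e^{iθ₃}=r₄ω₄e^{iθ₄}.
Eliminating the other unknown: ω₄ = r₂ω₂ sin(θ₂−θ₃) / [r₄ sin(θ₄−θ₃)].
Numerator sine = +0.80489; denominator sine = -0.99470.
Result = 0.0298·7.64·(+0.80489) / (0.0613·(-0.99470)) = -3.0053 rad/s; magnitude 3.0053 rad/s.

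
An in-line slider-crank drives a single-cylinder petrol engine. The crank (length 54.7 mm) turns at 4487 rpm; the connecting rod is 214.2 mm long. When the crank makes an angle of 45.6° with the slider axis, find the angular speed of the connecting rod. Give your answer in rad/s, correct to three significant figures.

ω = 469.9 rad/s (converted from 4487 rpm).
The rod makes angle φ with the slider axis where L sinφ = r sinθ; differentiating, L cosφ·φ̇ = r ω cosθ.
L cosφ = √(L² − r² sin²θ) = 0.2106 m.
|ω_rod| = r ω |cosθ| / √(L² − r² sin²θ) = 0.0547·469.9·0.69966/0.2106 = 85.387 rad/s.

85.4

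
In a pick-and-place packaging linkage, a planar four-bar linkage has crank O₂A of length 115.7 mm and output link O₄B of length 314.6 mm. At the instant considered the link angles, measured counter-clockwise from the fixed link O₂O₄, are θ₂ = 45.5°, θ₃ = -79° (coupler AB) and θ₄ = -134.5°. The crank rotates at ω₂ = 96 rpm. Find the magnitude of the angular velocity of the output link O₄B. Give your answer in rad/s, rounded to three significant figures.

3.70

ω₂ = 10.05 rad/s (from 96 rpm).
Differentiating the loop-closure r₂e^{iθ₂}+r₃e^{iθ₃}=r₁+r₄e^{iθ₄} gives r₂ω₂e^{iθ₂}+r₃ω₃e^{iθ₃}=r₄ω₄e^{iθ₄}.
Eliminating the other unknown: ω₄ = r₂ω₂ sin(θ₂−θ₃) / [r₄ sin(θ₄−θ₃)].
Numerator sine = +0.82413; denominator sine = -0.82413.
Result = 0.1157·10.05·(+0.82413) / (0.3146·(-0.82413)) = -3.6972 rad/s; magnitude 3.6972 rad/s.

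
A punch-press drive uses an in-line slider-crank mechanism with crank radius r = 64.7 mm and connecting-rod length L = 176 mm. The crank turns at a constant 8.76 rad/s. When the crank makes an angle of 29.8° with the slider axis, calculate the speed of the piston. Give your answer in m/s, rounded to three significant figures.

0.373

ω = 8.76 rad/s
For an in-line slider-crank, x = r cosθ + √(L² − r² sin²θ), so v = −rω sinθ·[1 + r cosθ/√(L² − r² sin²θ)].
With r = 0.0647 m, L = 0.176 m, θ = 29.8°: √(L² − r² sin²θ) = 0.17304 m.
v = −0.0647·8.76·0.49697·[1 + 0.0647·0.86777/0.17304] = -0.37306 m/s.
|v| = 0.37306 m/s.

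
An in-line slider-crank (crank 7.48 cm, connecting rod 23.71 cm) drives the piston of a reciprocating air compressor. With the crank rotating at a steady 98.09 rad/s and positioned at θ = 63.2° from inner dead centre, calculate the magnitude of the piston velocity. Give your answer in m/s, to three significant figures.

7.52

ω = 98.09 rad/s
For an in-line slider-crank, x = r cosθ + √(L² − r² sin²θ), so v = −rω sinθ·[1 + r cosθ/√(L² − r² sin²θ)].
With r = 0.0748 m, L = 0.2371 m, θ = 63.2°: √(L² − r² sin²θ) = 0.22751 m.
v = −0.0748·98.09·0.89259·[1 + 0.0748·0.45088/0.22751] = -7.5199 m/s.
|v| = 7.5199 m/s.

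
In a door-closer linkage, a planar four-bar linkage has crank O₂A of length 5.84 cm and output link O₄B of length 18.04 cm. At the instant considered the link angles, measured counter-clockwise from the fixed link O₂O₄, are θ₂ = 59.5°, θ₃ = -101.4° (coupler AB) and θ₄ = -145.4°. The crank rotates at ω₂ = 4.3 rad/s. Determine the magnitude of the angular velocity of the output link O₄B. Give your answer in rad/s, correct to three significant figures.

ω₂ = 4.3 rad/s
Differentiating the loop-closure r₂e^{iθ₂}+r₃e^{iθ₃}=r₁+r₄e^{iθ₄} gives r₂ω₂e^{iθ₂}+r₃ω₃e^{iθ₃}=r₄ω₄e^{iθ₄}.
Eliminating the other unknown: ω₄ = r₂ω₂ sin(θ₂−θ₃) / [r₄ sin(θ₄−θ₃)].
Numerator sine = +0.32722; denominator sine = -0.69466.
Result = 0.0584·4.3·(+0.32722) / (0.1804·(-0.69466)) = -0.65571 rad/s; magnitude 0.65571 rad/s.

0.656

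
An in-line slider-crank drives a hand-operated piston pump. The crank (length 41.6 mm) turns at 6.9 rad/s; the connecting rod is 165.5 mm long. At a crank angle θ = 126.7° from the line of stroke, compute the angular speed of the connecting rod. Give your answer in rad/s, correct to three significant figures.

ω = 6.9 rad/s
The rod makes angle φ with the slider axis where L sinφ = r sinθ; differentiating, L cosφ·φ̇ = r ω cosθ.
L cosφ = √(L² − r² sin²θ) = 0.1621 m.
|ω_rod| = r ω |cosθ| / √(L² − r² sin²θ) = 0.0416·6.9·0.59763/0.1621 = 1.0582 rad/s.

1.06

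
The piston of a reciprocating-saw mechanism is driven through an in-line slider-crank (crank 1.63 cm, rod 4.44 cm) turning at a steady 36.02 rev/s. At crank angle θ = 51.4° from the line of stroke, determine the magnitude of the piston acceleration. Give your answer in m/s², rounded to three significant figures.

461

ω = 2π·36 = 226.3 rad/s
x(θ) = r cosθ + √(L² − r² sin²θ); with ω constant, a = ω²·d²x/dθ².
d²x/dθ² = −r cosθ − r²(cos2θ)/√u − r⁴ sin²2θ/(4u^{3/2}),  u = L² − r² sin²θ = 0.00180908 m².
Substituting r = 0.0163 m, L = 0.0444 m, θ = 51.4°: d²x/dθ² = -0.0090034 m.
a = ω²·d²x/dθ² = (226.3)²·(-0.0090034) = -461.16 m/s²;  |a| = 461.16 m/s².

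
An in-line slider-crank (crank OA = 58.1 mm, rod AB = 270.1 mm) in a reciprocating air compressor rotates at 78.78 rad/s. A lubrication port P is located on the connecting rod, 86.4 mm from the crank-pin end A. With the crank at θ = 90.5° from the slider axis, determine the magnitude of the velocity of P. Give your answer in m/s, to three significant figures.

4.57

ω = 78.78 rad/s.  Crank-pin speed |V_A| = rω = 4.5771 m/s, perpendicular to OA.
Rod angle: sinφ = −(r/L) sinθ ⇒ φ = -12.421°; ω_rod = −rω cosθ/√(L²−r²sin²θ) = +0.15142 rad/s.
V_P = V_A + ω_rod × AP, with AP = 0.0864 m along the rod.
Components: V_Px = −rω sinθ − a·ω_rod·sinφ = -4.5741 m/s;  V_Py = rω cosθ + a·ω_rod·cosφ = -0.027166 m/s.
|V_P| = √(V_Px² + V_Py²) = 4.5742 m/s.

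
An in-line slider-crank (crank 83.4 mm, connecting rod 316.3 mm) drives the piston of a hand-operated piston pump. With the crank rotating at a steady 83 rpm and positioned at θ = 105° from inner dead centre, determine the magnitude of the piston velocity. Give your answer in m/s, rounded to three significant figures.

ω = 2π·83/60 = 8.692 rad/s
For an in-line slider-crank, x = r cosθ + √(L² − r² sin²θ), so v = −rω sinθ·[1 + r cosθ/√(L² − r² sin²θ)].
With r = 0.0834 m, L = 0.3163 m, θ = 105°: √(L² − r² sin²θ) = 0.30587 m.
v = −0.0834·8.692·0.96593·[1 + 0.0834·-0.25882/0.30587] = -0.65078 m/s.
|v| = 0.65078 m/s.

0.651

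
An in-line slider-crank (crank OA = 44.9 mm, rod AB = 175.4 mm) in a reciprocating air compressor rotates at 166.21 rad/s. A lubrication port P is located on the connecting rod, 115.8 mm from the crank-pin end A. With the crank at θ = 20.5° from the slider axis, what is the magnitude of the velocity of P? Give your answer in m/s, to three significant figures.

ω = 166.2 rad/s.  Crank-pin speed |V_A| = rω = 7.4628 m/s, perpendicular to OA.
Rod angle: sinφ = −(r/L) sinθ ⇒ φ = -5.143°; ω_rod = −rω cosθ/√(L²−r²sin²θ) = -40.014 rad/s.
V_P = V_A + ω_rod × AP, with AP = 0.1158 m along the rod.
Components: V_Px = −rω sinθ − a·ω_rod·sinφ = -3.0289 m/s;  V_Py = rω cosθ + a·ω_rod·cosφ = +2.3752 m/s.
|V_P| = √(V_Px² + V_Py²) = 3.8492 m/s.

3.85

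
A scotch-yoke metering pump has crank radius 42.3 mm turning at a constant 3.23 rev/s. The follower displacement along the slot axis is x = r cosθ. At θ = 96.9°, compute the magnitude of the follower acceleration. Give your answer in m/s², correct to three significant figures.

ω = 20.29 rad/s (from 3.23 rev/s).
x = r cosθ ⇒ ẍ = −rω² cosθ (ω constant).
|a| = rω²|cosθ| = 0.0423·(20.29)²·|cos 96.9°| = 2.0931 m/s².

2.09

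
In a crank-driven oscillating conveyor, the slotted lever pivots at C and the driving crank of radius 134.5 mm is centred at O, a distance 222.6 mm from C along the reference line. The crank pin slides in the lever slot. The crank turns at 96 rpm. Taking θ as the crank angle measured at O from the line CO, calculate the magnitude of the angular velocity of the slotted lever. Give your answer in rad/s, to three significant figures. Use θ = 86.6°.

2.81

ω = 10.05 rad/s (from 96 rpm).
Crank pin A relative to C: A = (d + r cosθ, r sinθ); lever angle φ = atan2(r sinθ, d + r cosθ).
Differentiating tanφ: φ̇ = rω(d cosθ + r)/(d² + r² + 2dr cosθ).
d² + r² + 2dr cosθ = |CA|² = 0.0711922 m²;  d cosθ + r = +0.1477 m.
|ω_lever| = |0.1345·10.05·+0.1477| / 0.0711922 = 2.8053 rad/s.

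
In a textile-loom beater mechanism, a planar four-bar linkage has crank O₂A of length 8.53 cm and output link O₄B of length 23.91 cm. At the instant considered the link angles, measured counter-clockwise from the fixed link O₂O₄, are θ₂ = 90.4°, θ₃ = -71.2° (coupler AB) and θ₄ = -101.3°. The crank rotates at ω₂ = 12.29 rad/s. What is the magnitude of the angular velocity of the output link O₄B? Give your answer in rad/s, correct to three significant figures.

ω₂ = 12.29 rad/s
Differentiating the loop-closure r₂e^{iθ₂}+r₃e^{iθ₃}=r₁+r₄e^{iθ₄} gives r₂ω₂e^{iθ₂}+r₃ω₃e^{iθ₃}=r₄ω₄e^{iθ₄}.
Eliminating the other unknown: ω₄ = r₂ω₂ sin(θ₂−θ₃) / [r₄ sin(θ₄−θ₃)].
Numerator sine = +0.31565; denominator sine = -0.50151.
Result = 0.0853·12.29·(+0.31565) / (0.2391·(-0.50151)) = -2.7596 rad/s; magnitude 2.7596 rad/s.

2.76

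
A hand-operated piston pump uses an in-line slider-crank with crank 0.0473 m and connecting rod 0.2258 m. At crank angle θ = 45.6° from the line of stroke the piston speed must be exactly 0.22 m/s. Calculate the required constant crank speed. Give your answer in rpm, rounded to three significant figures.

54.1

For an in-line slider-crank, |v_piston| = rω|sinθ|·[1 + r cosθ/√(L² − r² sin²θ)].
With r = 0.0473 m, L = 0.2258 m, θ = 45.6°: the bracketed kinematic factor |dx/dθ| = 0.038804 m.
ω = v/|dx/dθ| = 0.22/0.038804 = 5.6695 rad/s.
N = 60ω/(2π) = 54.14 rpm.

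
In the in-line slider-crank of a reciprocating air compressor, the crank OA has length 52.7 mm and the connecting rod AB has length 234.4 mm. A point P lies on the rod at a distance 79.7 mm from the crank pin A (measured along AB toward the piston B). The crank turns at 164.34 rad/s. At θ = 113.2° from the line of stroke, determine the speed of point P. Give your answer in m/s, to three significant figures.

8.04

ω = 164.3 rad/s.  Crank-pin speed |V_A| = rω = 8.6607 m/s, perpendicular to OA.
Rod angle: sinφ = −(r/L) sinθ ⇒ φ = -11.926°; ω_rod = −rω cosθ/√(L²−r²sin²θ) = +14.877 rad/s.
V_P = V_A + ω_rod × AP, with AP = 0.0797 m along the rod.
Components: V_Px = −rω sinθ − a·ω_rod·sinφ = -7.7154 m/s;  V_Py = rω cosθ + a·ω_rod·cosφ = -2.2517 m/s.
|V_P| = √(V_Px² + V_Py²) = 8.0372 m/s.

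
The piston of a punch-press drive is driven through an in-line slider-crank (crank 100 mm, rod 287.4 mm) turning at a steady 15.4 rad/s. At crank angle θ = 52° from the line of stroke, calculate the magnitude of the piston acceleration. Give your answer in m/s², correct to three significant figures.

ω = 15.4 rad/s
x(θ) = r cosθ + √(L² − r² sin²θ); with ω constant, a = ω²·d²x/dθ².
d²x/dθ² = −r cosθ − r²(cos2θ)/√u − r⁴ sin²2θ/(4u^{3/2}),  u = L² − r² sin²θ = 0.0763892 m².
Substituting r = 0.1 m, L = 0.2874 m, θ = 52°: d²x/dθ² = -0.053928 m.
a = ω²·d²x/dθ² = (15.4)²·(-0.053928) = -12.79 m/s²;  |a| = 12.79 m/s².

12.8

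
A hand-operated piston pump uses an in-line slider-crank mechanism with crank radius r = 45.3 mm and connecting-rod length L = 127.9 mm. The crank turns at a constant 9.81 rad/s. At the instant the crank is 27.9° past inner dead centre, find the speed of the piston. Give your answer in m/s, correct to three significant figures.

ω = 9.81 rad/s
For an in-line slider-crank, x = r cosθ + √(L² − r² sin²θ), so v = −rω sinθ·[1 + r cosθ/√(L² − r² sin²θ)].
With r = 0.0453 m, L = 0.1279 m, θ = 27.9°: √(L² − r² sin²θ) = 0.12613 m.
v = −0.0453·9.81·0.46793·[1 + 0.0453·0.88377/0.12613] = -0.27395 m/s.
|v| = 0.27395 m/s.

0.274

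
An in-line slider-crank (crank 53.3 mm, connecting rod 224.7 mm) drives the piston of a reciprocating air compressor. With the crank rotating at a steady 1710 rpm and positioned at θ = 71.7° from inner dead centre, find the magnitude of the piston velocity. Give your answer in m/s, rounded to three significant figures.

9.75

ω = 2π·1710/60 = 179.1 rad/s
For an in-line slider-crank, x = r cosθ + √(L² − r² sin²θ), so v = −rω sinθ·[1 + r cosθ/√(L² − r² sin²θ)].
With r = 0.0533 m, L = 0.2247 m, θ = 71.7°: √(L² − r² sin²θ) = 0.21893 m.
v = −0.0533·179.1·0.94943·[1 + 0.0533·0.31399/0.21893] = -9.7545 m/s.
|v| = 9.7545 m/s.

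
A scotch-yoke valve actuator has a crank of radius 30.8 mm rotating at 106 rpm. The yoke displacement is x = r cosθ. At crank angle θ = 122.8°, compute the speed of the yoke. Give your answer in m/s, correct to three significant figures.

0.287

ω = 11.1 rad/s (from 106 rpm).
x = r cosθ ⇒ ẋ = −rω sinθ.
|v| = rω|sinθ| = 0.0308·11.1·|sin 122.8°| = 0.28738 m/s.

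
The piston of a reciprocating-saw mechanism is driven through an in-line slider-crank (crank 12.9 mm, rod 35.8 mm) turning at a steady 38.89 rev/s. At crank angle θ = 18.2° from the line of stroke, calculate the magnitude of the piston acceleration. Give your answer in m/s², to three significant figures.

ω = 2π·38.9 = 244.4 rad/s
x(θ) = r cosθ + √(L² − r² sin²θ); with ω constant, a = ω²·d²x/dθ².
d²x/dθ² = −r cosθ − r²(cos2θ)/√u − r⁴ sin²2θ/(4u^{3/2}),  u = L² − r² sin²θ = 0.00126541 m².
Substituting r = 0.0129 m, L = 0.0358 m, θ = 18.2°: d²x/dθ² = -0.016074 m.
a = ω²·d²x/dθ² = (244.4)²·(-0.016074) = -959.76 m/s²;  |a| = 959.76 m/s².

960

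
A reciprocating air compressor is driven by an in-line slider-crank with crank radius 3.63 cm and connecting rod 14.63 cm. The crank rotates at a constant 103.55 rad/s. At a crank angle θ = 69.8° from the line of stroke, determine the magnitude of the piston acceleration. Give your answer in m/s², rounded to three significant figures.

59.5

ω = 103.5 rad/s
x(θ) = r cosθ + √(L² − r² sin²θ); with ω constant, a = ω²·d²x/dθ².
d²x/dθ² = −r cosθ − r²(cos2θ)/√u − r⁴ sin²2θ/(4u^{3/2}),  u = L² − r² sin²θ = 0.0202431 m².
Substituting r = 0.0363 m, L = 0.1463 m, θ = 69.8°: d²x/dθ² = -0.0055448 m.
a = ω²·d²x/dθ² = (103.5)²·(-0.0055448) = -59.454 m/s²;  |a| = 59.454 m/s².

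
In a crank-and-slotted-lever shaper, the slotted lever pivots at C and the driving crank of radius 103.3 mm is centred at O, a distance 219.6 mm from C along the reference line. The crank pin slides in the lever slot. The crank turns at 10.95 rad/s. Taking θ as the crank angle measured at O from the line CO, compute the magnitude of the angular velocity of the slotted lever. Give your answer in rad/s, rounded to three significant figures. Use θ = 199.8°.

ω = 10.95 rad/s
Crank pin A relative to C: A = (d + r cosθ, r sinθ); lever angle φ = atan2(r sinθ, d + r cosθ).
Differentiating tanφ: φ̇ = rω(d cosθ + r)/(d² + r² + 2dr cosθ).
d² + r² + 2dr cosθ = |CA|² = 0.0162079 m²;  d cosθ + r = -0.10332 m.
|ω_lever| = |0.1033·10.95·-0.10332| / 0.0162079 = 7.2104 rad/s.

7.21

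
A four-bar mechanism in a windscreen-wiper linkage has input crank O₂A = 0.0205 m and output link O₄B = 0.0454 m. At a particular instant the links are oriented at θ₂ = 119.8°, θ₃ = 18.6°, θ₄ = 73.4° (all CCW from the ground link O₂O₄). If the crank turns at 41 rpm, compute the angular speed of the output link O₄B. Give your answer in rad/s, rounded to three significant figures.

2.33

ω₂ = 4.294 rad/s (from 41 rpm).
Differentiating the loop-closure r₂e^{iθ₂}+r₃e^{iθ₃}=r₁+r₄e^{iθ₄} gives r₂ω₂e^{iθ₂}+r₃ω₃e^{iθ₃}=r₄ω₄e^{iθ₄}.
Eliminating the other unknown: ω₄ = r₂ω₂ sin(θ₂−θ₃) / [r₄ sin(θ₄−θ₃)].
Numerator sine = +0.98096; denominator sine = +0.81714.
Result = 0.0205·4.294·(+0.98096) / (0.0454·(+0.81714)) = +2.3273 rad/s; magnitude 2.3273 rad/s.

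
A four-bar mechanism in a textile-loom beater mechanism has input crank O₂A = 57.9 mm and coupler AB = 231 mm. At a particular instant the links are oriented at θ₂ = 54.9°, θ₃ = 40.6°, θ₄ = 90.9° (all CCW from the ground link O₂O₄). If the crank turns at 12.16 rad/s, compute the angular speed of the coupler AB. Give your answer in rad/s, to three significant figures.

2.33

ω₂ = 12.16 rad/s
Differentiating the loop-closure r₂e^{iθ₂}+r₃e^{iθ₃}=r₁+r₄e^{iθ₄} gives r₂ω₂e^{iθ₂}+r₃ω₃e^{iθ₃}=r₄ω₄e^{iθ₄}.
Eliminating the other unknown: ω₃ = r₂ω₂ sin(θ₄−θ₂) / [r₃ sin(θ₃−θ₄)].
Numerator sine = +0.58779; denominator sine = -0.76940.
Result = 0.0579·12.16·(+0.58779) / (0.231·(-0.76940)) = -2.3284 rad/s; magnitude 2.3284 rad/s.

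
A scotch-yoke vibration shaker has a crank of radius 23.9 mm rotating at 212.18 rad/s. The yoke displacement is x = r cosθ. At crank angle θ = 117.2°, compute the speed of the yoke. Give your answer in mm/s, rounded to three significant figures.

4510

ω = 212.2 rad/s
x = r cosθ ⇒ ẋ = −rω sinθ.
|v| = rω|sinθ| = 0.0239·212.2·|sin 117.2°| = 4.5103 m/s = 4510.3 mm/s.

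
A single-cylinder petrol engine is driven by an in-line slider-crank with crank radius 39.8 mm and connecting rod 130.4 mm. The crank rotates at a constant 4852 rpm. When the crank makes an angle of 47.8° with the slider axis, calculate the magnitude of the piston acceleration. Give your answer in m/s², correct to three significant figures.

6670

ω = 2π·4852/60 = 508.1 rad/s
x(θ) = r cosθ + √(L² − r² sin²θ); with ω constant, a = ω²·d²x/dθ².
d²x/dθ² = −r cosθ − r²(cos2θ)/√u − r⁴ sin²2θ/(4u^{3/2}),  u = L² − r² sin²θ = 0.0161349 m².
Substituting r = 0.0398 m, L = 0.1304 m, θ = 47.8°: d²x/dθ² = -0.025821 m.
a = ω²·d²x/dθ² = (508.1)²·(-0.025821) = -6666 m/s²;  |a| = 6666 m/s².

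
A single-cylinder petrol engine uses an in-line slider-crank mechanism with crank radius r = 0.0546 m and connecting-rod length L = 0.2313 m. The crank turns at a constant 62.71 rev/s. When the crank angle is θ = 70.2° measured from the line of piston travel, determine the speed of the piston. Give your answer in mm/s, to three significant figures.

ω = 2π·62.7 = 394 rad/s
For an in-line slider-crank, x = r cosθ + √(L² − r² sin²θ), so v = −rω sinθ·[1 + r cosθ/√(L² − r² sin²θ)].
With r = 0.0546 m, L = 0.2313 m, θ = 70.2°: √(L² − r² sin²θ) = 0.22552 m.
v = −0.0546·394·0.94088·[1 + 0.0546·0.33874/0.22552] = -21.902 m/s.
|v| = 21.902 m/s = 21902 mm/s.

21900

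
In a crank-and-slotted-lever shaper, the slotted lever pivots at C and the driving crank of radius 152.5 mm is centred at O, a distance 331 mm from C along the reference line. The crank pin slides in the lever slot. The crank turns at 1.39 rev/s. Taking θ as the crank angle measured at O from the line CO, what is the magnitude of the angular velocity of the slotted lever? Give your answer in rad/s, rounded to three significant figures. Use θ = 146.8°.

3.43

ω = 8.734 rad/s (from 1.39 rev/s).
Crank pin A relative to C: A = (d + r cosθ, r sinθ); lever angle φ = atan2(r sinθ, d + r cosθ).
Differentiating tanφ: φ̇ = rω(d cosθ + r)/(d² + r² + 2dr cosθ).
d² + r² + 2dr cosθ = |CA|² = 0.0483417 m²;  d cosθ + r = -0.12447 m.
|ω_lever| = |0.1525·8.734·-0.12447| / 0.0483417 = 3.4293 rad/s.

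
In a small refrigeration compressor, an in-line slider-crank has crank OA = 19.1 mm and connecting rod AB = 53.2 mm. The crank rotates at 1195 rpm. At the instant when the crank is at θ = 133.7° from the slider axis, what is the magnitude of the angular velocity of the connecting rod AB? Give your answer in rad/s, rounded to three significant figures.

ω = 125.1 rad/s (converted from 1195 rpm).
The rod makes angle φ with the slider axis where L sinφ = r sinθ; differentiating, L cosφ·φ̇ = r ω cosθ.
L cosφ = √(L² − r² sin²θ) = 0.051377 m.
|ω_rod| = r ω |cosθ| / √(L² − r² sin²θ) = 0.0191·125.1·0.69088/0.051377 = 32.142 rad/s.

32.1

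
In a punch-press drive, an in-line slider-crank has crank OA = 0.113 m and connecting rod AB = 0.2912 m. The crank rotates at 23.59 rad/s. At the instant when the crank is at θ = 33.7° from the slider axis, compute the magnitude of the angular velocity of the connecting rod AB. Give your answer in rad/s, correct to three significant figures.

7.80

ω = 23.59 rad/s
The rod makes angle φ with the slider axis where L sinφ = r sinθ; differentiating, L cosφ·φ̇ = r ω cosθ.
L cosφ = √(L² − r² sin²θ) = 0.28437 m.
|ω_rod| = r ω |cosθ| / √(L² − r² sin²θ) = 0.113·23.59·0.83195/0.28437 = 7.7987 rad/s.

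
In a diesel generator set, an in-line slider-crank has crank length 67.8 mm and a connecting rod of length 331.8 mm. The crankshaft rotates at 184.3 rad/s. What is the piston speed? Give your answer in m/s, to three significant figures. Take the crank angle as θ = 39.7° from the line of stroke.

9.25

ω = 184.3 rad/s
For an in-line slider-crank, x = r cosθ + √(L² − r² sin²θ), so v = −rω sinθ·[1 + r cosθ/√(L² − r² sin²θ)].
With r = 0.0678 m, L = 0.3318 m, θ = 39.7°: √(L² − r² sin²θ) = 0.32896 m.
v = −0.0678·184.3·0.63877·[1 + 0.0678·0.76940/0.32896] = -9.2475 m/s.
|v| = 9.2475 m/s.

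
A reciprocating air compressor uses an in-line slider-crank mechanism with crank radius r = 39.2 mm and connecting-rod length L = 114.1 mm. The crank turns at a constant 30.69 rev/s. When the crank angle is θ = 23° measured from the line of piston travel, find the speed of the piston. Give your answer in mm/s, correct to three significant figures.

3900

ω = 2π·30.7 = 192.8 rad/s
For an in-line slider-crank, x = r cosθ + √(L² − r² sin²θ), so v = −rω sinθ·[1 + r cosθ/√(L² − r² sin²θ)].
With r = 0.0392 m, L = 0.1141 m, θ = 23°: √(L² − r² sin²θ) = 0.11307 m.
v = −0.0392·192.8·0.39073·[1 + 0.0392·0.92050/0.11307] = -3.8961 m/s.
|v| = 3.8961 m/s = 3896.1 mm/s.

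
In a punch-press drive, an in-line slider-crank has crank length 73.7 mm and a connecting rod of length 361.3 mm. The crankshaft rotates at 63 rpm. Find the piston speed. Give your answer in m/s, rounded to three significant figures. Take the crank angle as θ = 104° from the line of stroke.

0.448

ω = 2π·63/60 = 6.597 rad/s
For an in-line slider-crank, x = r cosθ + √(L² − r² sin²θ), so v = −rω sinθ·[1 + r cosθ/√(L² − r² sin²θ)].
With r = 0.0737 m, L = 0.3613 m, θ = 104°: √(L² − r² sin²θ) = 0.35415 m.
v = −0.0737·6.597·0.97030·[1 + 0.0737·-0.24192/0.35415] = -0.44803 m/s.
|v| = 0.44803 m/s.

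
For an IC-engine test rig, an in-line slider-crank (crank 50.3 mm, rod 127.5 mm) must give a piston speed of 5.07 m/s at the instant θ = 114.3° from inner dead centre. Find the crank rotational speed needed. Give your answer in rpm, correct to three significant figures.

For an in-line slider-crank, |v_piston| = rω|sinθ|·[1 + r cosθ/√(L² − r² sin²θ)].
With r = 0.0503 m, L = 0.1275 m, θ = 114.3°: the bracketed kinematic factor |dx/dθ| = 0.037868 m.
ω = v/|dx/dθ| = 5.07/0.037868 = 133.89 rad/s.
N = 60ω/(2π) = 1278.5 rpm.

1280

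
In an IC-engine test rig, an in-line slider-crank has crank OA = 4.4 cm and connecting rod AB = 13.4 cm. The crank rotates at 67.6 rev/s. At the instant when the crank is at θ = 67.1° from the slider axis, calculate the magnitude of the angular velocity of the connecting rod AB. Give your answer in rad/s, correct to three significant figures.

ω = 424.7 rad/s (converted from 67.6 rev/s).
The rod makes angle φ with the slider axis where L sinφ = r sinθ; differentiating, L cosφ·φ̇ = r ω cosθ.
L cosφ = √(L² − r² sin²θ) = 0.12772 m.
|ω_rod| = r ω |cosθ| / √(L² − r² sin²θ) = 0.044·424.7·0.38912/0.12772 = 56.937 rad/s.

56.9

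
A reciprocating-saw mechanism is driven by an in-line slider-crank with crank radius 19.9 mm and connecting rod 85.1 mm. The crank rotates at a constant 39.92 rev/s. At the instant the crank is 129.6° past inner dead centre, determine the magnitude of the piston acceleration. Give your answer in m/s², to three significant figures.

850

ω = 2π·39.9 = 250.8 rad/s
x(θ) = r cosθ + √(L² − r² sin²θ); with ω constant, a = ω²·d²x/dθ².
d²x/dθ² = −r cosθ − r²(cos2θ)/√u − r⁴ sin²2θ/(4u^{3/2}),  u = L² − r² sin²θ = 0.0070069 m².
Substituting r = 0.0199 m, L = 0.0851 m, θ = 129.6°: d²x/dθ² = +0.013507 m.
a = ω²·d²x/dθ² = (250.8)²·(+0.013507) = +849.75 m/s²;  |a| = 849.75 m/s².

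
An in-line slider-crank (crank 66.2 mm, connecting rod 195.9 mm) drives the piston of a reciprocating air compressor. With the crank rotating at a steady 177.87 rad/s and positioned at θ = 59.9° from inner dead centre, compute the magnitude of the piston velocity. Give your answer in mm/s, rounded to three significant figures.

ω = 177.9 rad/s
For an in-line slider-crank, x = r cosθ + √(L² − r² sin²θ), so v = −rω sinθ·[1 + r cosθ/√(L² − r² sin²θ)].
With r = 0.0662 m, L = 0.1959 m, θ = 59.9°: √(L² − r² sin²θ) = 0.18734 m.
v = −0.0662·177.9·0.86515·[1 + 0.0662·0.50151/0.18734] = -11.992 m/s.
|v| = 11.992 m/s = 11992 mm/s.

12000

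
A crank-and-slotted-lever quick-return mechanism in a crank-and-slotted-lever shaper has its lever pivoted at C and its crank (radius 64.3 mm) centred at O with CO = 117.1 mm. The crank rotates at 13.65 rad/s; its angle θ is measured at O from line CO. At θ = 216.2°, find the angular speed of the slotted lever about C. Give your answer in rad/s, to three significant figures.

4.65

ω = 13.65 rad/s
Crank pin A relative to C: A = (d + r cosθ, r sinθ); lever angle φ = atan2(r sinθ, d + r cosθ).
Differentiating tanφ: φ̇ = rω(d cosθ + r)/(d² + r² + 2dr cosθ).
d² + r² + 2dr cosθ = |CA|² = 0.00569484 m²;  d cosθ + r = -0.030195 m.
|ω_lever| = |0.0643·13.65·-0.030195| / 0.00569484 = 4.6537 rad/s.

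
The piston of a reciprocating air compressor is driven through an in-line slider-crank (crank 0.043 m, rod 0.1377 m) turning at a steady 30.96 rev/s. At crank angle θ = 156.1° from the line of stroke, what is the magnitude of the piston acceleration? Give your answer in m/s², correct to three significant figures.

1140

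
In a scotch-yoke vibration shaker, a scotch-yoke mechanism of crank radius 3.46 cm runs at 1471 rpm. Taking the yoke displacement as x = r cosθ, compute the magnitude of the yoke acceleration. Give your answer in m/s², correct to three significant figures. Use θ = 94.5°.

64.4

ω = 154 rad/s (from 1471 rpm).
x = r cosθ ⇒ ẍ = −rω² cosθ (ω constant).
|a| = rω²|cosθ| = 0.0346·(154)²·|cos 94.5°| = 64.417 m/s².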